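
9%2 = 1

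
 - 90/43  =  -90/43=- 2.09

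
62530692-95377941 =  - 32847249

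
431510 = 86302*5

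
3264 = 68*48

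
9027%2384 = 1875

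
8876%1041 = 548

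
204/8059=204/8059  =  0.03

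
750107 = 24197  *31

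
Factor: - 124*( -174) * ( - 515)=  - 11111640 = - 2^3*3^1*5^1*29^1*31^1*103^1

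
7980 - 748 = 7232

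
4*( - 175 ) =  - 700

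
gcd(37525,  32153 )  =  79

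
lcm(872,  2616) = 2616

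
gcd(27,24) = 3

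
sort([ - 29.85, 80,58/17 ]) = [ - 29.85, 58/17, 80]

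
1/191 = 1/191 = 0.01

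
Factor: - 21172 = -2^2  *67^1*79^1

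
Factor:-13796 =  - 2^2 * 3449^1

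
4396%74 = 30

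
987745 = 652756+334989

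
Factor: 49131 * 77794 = 3822097014 =2^1*3^2*53^1*97^1*103^1*401^1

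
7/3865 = 7/3865  =  0.00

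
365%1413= 365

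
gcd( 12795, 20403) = 3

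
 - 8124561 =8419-8132980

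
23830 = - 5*(  -  4766)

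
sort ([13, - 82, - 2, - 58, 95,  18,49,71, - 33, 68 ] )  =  [ - 82, - 58, - 33, - 2, 13 , 18, 49, 68,  71, 95]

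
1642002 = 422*3891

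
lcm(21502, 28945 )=752570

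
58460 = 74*790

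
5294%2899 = 2395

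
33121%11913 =9295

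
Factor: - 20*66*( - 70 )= 92400 = 2^4 *3^1*5^2*7^1* 11^1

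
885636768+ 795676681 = 1681313449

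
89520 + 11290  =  100810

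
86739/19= 86739/19 = 4565.21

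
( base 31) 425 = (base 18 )c15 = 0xF47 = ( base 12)231B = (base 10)3911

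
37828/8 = 4728+ 1/2 = 4728.50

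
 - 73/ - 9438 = 73/9438 = 0.01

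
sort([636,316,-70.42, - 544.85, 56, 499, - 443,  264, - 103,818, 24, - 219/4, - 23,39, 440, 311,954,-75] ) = [ - 544.85,- 443, - 103, - 75, - 70.42,-219/4, - 23, 24, 39,56,264, 311 , 316, 440  ,  499,636,818, 954]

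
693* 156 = 108108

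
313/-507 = -1 + 194/507 = -  0.62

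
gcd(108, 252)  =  36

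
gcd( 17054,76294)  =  2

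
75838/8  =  37919/4 = 9479.75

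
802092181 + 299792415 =1101884596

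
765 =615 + 150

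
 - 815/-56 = 14+31/56= 14.55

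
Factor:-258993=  - 3^2*7^1*4111^1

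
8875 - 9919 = -1044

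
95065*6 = 570390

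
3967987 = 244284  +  3723703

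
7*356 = 2492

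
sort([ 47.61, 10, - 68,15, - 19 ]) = [ - 68, - 19,10,15,47.61 ] 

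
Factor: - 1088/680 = -8/5 = - 2^3*5^( - 1)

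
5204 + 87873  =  93077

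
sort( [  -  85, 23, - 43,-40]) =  [ - 85, - 43,  -  40, 23 ]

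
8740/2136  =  4 + 49/534 = 4.09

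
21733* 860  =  18690380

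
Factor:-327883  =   - 19^1*17257^1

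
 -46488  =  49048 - 95536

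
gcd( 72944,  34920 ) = 776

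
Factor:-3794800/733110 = -379480/73311 = -2^3 * 3^( - 1)*5^1*  7^(  -  1)*53^1*179^1*3491^( - 1 )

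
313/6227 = 313/6227=0.05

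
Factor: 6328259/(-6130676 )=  - 2^(  -  2 )*7^1*17^(-1)*89^(  -  1 )*151^1*1013^(-1)*5987^1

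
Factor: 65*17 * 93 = 3^1*5^1*13^1*17^1*31^1 = 102765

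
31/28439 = 31/28439=0.00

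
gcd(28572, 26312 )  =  4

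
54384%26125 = 2134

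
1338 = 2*669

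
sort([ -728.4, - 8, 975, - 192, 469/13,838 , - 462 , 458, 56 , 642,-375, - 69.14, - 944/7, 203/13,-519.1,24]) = [ - 728.4,  -  519.1, -462, - 375,- 192, -944/7, - 69.14, - 8  ,  203/13, 24, 469/13, 56,458, 642,838,975]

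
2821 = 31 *91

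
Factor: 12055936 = 2^7*97^1*971^1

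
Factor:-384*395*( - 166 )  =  25178880=2^8*3^1*5^1*79^1*83^1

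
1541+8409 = 9950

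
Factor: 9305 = 5^1*1861^1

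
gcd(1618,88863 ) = 1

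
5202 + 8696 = 13898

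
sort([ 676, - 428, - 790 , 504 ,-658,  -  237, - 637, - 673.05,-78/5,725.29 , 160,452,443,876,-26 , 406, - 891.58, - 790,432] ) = [ - 891.58, - 790, - 790, - 673.05, - 658,  -  637, - 428,  -  237, - 26, - 78/5,  160,406,432,443,452,504, 676, 725.29,876]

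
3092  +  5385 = 8477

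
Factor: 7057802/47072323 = 2^1*47^1*75083^1*47072323^(  -  1 )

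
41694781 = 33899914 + 7794867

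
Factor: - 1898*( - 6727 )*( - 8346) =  - 106560442716 = -2^2*3^1*7^1*13^2 * 31^2*73^1*107^1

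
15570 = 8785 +6785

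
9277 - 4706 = 4571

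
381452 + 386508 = 767960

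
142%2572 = 142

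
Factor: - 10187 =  - 61^1*167^1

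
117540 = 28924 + 88616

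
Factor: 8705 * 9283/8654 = 80808515/8654 = 2^(  -  1)*5^1*1741^1*4327^( - 1 ) * 9283^1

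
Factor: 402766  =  2^1 *7^1*13^1*2213^1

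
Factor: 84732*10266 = 2^3*3^2*23^1*29^1*59^1*307^1  =  869858712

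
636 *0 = 0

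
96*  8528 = 818688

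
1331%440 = 11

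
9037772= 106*85262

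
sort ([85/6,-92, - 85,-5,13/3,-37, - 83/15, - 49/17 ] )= [- 92, - 85, - 37, - 83/15, - 5, - 49/17,13/3,  85/6 ] 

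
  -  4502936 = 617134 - 5120070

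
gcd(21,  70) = 7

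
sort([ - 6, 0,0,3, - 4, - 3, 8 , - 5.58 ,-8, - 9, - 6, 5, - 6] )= [ - 9,- 8, - 6, - 6 , - 6,- 5.58,-4, - 3 , 0,  0,3,5,8] 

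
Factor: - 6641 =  - 29^1 *229^1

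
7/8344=1/1192  =  0.00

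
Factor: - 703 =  - 19^1*37^1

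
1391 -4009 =  -  2618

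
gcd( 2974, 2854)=2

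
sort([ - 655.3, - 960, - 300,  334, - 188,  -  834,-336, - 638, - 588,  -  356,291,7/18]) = [ - 960, - 834,  -  655.3, - 638 ,-588, - 356  , - 336 , - 300, - 188,7/18,  291, 334]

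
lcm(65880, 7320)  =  65880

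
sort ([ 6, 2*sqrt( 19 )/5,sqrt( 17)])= [ 2*sqrt( 19 )/5,  sqrt( 17), 6 ]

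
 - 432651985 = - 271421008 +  - 161230977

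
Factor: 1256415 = 3^1*5^1*83761^1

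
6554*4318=28300172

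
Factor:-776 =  - 2^3*97^1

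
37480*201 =7533480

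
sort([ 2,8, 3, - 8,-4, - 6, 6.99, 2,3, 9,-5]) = [ - 8,-6, - 5, - 4 , 2,2, 3 , 3, 6.99, 8, 9] 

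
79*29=2291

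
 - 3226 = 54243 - 57469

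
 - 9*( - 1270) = 11430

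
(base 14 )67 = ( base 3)10101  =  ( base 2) 1011011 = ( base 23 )3M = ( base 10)91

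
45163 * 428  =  19329764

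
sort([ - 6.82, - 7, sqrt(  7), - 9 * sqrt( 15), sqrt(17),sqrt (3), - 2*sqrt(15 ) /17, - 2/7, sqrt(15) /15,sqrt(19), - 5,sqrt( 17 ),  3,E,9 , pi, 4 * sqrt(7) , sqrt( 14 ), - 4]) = [ - 9*sqrt (15), - 7,- 6.82, - 5, - 4, - 2 * sqrt( 15)/17 , - 2/7,  sqrt ( 15 )/15 , sqrt(3 ), sqrt (7 ), E,3,pi, sqrt( 14),sqrt ( 17),sqrt(17 ),sqrt(19 ),  9, 4 * sqrt(7) ] 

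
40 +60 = 100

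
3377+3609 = 6986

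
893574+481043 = 1374617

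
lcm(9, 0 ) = 0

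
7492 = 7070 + 422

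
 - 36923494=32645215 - 69568709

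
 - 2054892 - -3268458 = 1213566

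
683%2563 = 683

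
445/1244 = 445/1244 = 0.36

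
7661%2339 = 644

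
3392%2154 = 1238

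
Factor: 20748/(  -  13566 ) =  -2^1*13^1*17^ (-1) = -26/17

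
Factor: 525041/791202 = 649/978 = 2^( - 1 ) * 3^( - 1 ) * 11^1*59^1* 163^( - 1) 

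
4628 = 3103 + 1525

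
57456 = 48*1197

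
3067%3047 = 20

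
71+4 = 75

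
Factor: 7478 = 2^1*3739^1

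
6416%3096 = 224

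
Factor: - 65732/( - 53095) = 2^2*5^(-1)*7^( - 1)*37^(  -  1)*41^( - 1) * 16433^1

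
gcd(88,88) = 88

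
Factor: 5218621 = 659^1*7919^1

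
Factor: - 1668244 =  - 2^2 * 17^1 * 24533^1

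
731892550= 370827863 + 361064687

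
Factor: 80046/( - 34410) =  - 13341/5735 = -3^1*5^( - 1)*31^(-1)*37^(-1)*4447^1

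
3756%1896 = 1860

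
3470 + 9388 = 12858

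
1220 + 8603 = 9823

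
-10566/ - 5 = 2113 + 1/5 = 2113.20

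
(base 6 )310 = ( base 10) 114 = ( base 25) 4e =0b1110010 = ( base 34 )3C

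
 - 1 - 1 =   -  2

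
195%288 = 195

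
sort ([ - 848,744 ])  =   [ - 848,  744 ]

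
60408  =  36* 1678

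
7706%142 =38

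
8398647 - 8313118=85529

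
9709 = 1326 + 8383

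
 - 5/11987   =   - 5/11987 = - 0.00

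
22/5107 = 22/5107 = 0.00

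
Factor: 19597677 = 3^1*11^1*593869^1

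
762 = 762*1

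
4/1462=2/731  =  0.00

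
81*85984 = 6964704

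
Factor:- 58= - 2^1*29^1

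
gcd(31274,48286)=2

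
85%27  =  4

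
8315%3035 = 2245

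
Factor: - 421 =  - 421^1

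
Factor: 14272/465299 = 2^6 * 223^1 * 465299^( - 1)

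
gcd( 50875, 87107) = 1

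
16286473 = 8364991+7921482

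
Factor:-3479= - 7^2 *71^1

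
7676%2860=1956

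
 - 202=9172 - 9374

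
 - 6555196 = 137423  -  6692619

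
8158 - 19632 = - 11474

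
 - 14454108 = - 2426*5958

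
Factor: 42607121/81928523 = 151^(-1)*269^ (-1)*2017^( - 1 )*42607121^1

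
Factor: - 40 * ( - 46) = 2^4*5^1*23^1 = 1840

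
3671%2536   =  1135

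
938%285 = 83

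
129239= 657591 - 528352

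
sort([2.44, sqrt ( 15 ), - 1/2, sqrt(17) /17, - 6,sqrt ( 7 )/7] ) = [- 6, - 1/2,  sqrt ( 17 )/17, sqrt( 7 )/7, 2.44, sqrt( 15 )] 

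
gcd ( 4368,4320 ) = 48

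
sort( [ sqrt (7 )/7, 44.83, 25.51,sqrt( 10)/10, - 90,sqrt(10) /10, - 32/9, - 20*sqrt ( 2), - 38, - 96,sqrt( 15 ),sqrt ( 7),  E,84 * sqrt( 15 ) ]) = [ - 96, - 90,- 38, - 20*sqrt( 2) ,-32/9,sqrt( 10)/10,sqrt(10 )/10, sqrt(7 ) /7, sqrt(7), E, sqrt(15 ), 25.51,44.83, 84 * sqrt( 15 )]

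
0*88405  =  0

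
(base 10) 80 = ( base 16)50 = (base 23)3B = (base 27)2Q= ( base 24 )38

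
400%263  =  137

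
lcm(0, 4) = 0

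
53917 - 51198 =2719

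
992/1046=496/523 = 0.95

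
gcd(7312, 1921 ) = 1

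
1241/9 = 1241/9 = 137.89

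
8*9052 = 72416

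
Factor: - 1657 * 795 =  - 1317315=-3^1*5^1 * 53^1*1657^1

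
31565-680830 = - 649265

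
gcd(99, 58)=1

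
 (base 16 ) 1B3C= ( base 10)6972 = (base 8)15474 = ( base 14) 2780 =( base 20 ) h8c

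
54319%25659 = 3001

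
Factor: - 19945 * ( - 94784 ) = 1890466880 = 2^6 * 5^1*1481^1*3989^1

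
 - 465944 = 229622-695566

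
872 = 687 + 185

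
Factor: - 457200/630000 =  - 5^ (- 2 )  *  7^ ( - 1) * 127^1  =  - 127/175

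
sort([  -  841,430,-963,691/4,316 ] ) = [ - 963 ,-841,691/4,316, 430 ] 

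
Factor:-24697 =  - 24697^1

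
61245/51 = 1200 + 15/17 = 1200.88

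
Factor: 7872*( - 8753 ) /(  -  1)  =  2^6*3^1 * 41^1*8753^1= 68903616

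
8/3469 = 8/3469  =  0.00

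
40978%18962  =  3054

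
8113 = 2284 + 5829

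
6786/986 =117/17 = 6.88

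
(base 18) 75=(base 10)131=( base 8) 203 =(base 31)47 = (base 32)43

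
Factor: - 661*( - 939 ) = 620679  =  3^1*313^1 *661^1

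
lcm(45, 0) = 0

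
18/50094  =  1/2783 = 0.00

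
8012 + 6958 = 14970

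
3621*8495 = 30760395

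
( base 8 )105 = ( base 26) 2H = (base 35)1Y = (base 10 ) 69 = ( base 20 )39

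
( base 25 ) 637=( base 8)7370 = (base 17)D47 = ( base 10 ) 3832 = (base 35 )34h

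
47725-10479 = 37246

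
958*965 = 924470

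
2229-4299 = -2070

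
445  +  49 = 494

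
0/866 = 0 = 0.00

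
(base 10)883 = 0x373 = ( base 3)1012201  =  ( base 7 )2401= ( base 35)p8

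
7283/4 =7283/4 = 1820.75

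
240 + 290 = 530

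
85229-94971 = -9742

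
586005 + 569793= 1155798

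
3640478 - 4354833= - 714355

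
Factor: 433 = 433^1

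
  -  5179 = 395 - 5574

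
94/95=94/95 = 0.99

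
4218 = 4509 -291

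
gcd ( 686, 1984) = 2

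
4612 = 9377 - 4765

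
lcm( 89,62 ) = 5518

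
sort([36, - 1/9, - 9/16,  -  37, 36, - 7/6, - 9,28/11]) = [ - 37, - 9 , - 7/6, - 9/16 ,- 1/9,28/11, 36, 36]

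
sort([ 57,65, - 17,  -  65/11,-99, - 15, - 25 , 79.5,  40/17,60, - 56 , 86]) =[ - 99 ,  -  56, - 25, - 17,-15, - 65/11,40/17,57,60,65,79.5,86]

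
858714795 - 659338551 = 199376244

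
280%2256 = 280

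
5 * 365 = 1825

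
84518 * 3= 253554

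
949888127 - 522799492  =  427088635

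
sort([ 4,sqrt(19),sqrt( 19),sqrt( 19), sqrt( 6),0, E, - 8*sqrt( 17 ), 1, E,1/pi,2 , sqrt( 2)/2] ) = [-8 *sqrt( 17 ),0,1/pi, sqrt( 2 )/2,1,2, sqrt( 6),E , E, 4,sqrt(19 ) , sqrt(19),sqrt( 19 ) ]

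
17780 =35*508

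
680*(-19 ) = -12920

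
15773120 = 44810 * 352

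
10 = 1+9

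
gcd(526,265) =1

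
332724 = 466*714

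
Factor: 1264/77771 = 2^4*79^1*83^( - 1 )*937^( - 1) 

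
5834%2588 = 658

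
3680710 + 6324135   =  10004845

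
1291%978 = 313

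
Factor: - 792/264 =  - 3 =- 3^1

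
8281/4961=8281/4961 = 1.67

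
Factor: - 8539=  - 8539^1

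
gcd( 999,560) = 1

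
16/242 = 8/121 = 0.07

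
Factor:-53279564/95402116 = -13^1* 17^1*19^(- 1)*983^(-1)*1277^( -1)*60271^1 = - 13319891/23850529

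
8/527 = 8/527 = 0.02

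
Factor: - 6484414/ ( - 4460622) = 3^( - 1)*107^1*157^1*193^1*601^( - 1)*1237^(  -  1) = 3242207/2230311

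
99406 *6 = 596436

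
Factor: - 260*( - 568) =147680=2^5*5^1*13^1*71^1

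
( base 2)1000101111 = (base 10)559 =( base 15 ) 274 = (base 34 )gf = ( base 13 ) 340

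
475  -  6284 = - 5809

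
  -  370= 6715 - 7085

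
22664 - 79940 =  - 57276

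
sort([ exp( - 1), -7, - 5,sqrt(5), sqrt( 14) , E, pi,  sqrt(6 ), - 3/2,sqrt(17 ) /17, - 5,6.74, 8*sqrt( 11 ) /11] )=[ - 7,-5,  -  5, - 3/2,sqrt(17 )/17,exp(- 1 ),sqrt(5), 8*sqrt (11)/11,sqrt (6),  E,pi,sqrt( 14),6.74 ] 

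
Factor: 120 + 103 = 223 = 223^1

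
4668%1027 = 560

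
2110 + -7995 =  - 5885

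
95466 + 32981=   128447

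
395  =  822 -427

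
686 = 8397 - 7711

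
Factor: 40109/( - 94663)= - 19^1*181^( - 1)*523^( - 1 )*2111^1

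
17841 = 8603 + 9238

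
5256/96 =219/4 = 54.75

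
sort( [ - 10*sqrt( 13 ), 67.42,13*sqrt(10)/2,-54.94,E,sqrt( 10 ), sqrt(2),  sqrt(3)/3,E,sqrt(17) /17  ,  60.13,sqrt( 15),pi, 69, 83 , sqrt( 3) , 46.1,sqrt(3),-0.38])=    [ - 54.94,-10*sqrt( 13), - 0.38,sqrt(17 )/17, sqrt( 3)/3, sqrt( 2),sqrt( 3),sqrt(3 ), E,E,pi, sqrt(10),sqrt( 15),13*sqrt ( 10)/2, 46.1, 60.13,67.42,69,83]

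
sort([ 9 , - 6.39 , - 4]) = [-6.39,-4,9 ]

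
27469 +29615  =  57084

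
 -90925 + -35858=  - 126783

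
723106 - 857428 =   -  134322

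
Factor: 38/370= 19/185 = 5^( - 1)  *  19^1 * 37^( - 1) 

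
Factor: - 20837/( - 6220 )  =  2^ ( - 2 )*5^(-1)*67^1 = 67/20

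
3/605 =3/605 = 0.00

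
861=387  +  474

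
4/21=4/21 = 0.19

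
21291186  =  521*40866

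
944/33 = 28 + 20/33 = 28.61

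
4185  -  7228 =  - 3043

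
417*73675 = 30722475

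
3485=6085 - 2600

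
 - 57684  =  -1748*33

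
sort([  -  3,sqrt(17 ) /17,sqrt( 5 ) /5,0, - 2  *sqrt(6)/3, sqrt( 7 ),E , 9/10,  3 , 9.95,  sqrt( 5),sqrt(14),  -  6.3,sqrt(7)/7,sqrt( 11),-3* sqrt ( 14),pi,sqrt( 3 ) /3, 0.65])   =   [ - 3*sqrt( 14), - 6.3, - 3, - 2*sqrt(6) /3, 0, sqrt( 17 ) /17,sqrt( 7 ) /7, sqrt(5 ) /5,sqrt( 3) /3, 0.65,9/10 , sqrt( 5),sqrt( 7), E,3,pi, sqrt( 11) , sqrt( 14 ),9.95 ] 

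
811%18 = 1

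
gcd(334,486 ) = 2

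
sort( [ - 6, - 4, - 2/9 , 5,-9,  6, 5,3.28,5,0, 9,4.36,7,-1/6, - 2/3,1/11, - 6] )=[ -9, - 6,-6, - 4, - 2/3,- 2/9 ,-1/6, 0,1/11,3.28, 4.36, 5, 5,5, 6, 7, 9]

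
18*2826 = 50868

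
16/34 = 8/17 = 0.47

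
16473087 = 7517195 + 8955892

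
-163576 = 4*( - 40894 ) 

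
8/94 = 4/47 = 0.09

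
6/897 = 2/299=0.01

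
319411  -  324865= - 5454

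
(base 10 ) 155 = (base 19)83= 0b10011011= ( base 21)78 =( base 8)233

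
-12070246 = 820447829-832518075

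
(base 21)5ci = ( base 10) 2475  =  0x9AB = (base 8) 4653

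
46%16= 14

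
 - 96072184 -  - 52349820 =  - 43722364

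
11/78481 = 11/78481  =  0.00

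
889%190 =129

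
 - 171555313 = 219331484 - 390886797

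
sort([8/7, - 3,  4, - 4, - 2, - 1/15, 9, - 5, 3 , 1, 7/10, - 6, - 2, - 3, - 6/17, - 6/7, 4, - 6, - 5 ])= [ - 6,-6, - 5, - 5, - 4, - 3,- 3, - 2, -2, - 6/7, - 6/17,-1/15 , 7/10,1,8/7, 3,4, 4, 9] 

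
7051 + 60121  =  67172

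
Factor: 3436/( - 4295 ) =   -  4/5 = - 2^2 * 5^( - 1 ) 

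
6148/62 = 99 + 5/31 = 99.16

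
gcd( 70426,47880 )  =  2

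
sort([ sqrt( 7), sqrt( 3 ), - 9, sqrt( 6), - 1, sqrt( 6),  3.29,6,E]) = [ - 9, -1,sqrt(3), sqrt(6),sqrt(6),sqrt( 7),E,3.29,6]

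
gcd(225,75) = 75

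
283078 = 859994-576916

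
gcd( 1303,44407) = 1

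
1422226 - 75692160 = -74269934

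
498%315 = 183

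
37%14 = 9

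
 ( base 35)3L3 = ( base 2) 1000100111101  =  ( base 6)32233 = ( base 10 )4413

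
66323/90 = 66323/90 =736.92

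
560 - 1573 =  - 1013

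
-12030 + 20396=8366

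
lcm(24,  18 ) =72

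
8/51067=8/51067 = 0.00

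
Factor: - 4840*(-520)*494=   2^7 * 5^2 *11^2  *  13^2 * 19^1 =1243299200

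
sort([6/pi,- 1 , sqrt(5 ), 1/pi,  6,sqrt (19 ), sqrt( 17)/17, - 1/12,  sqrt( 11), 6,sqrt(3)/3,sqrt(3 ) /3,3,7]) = [  -  1, - 1/12, sqrt( 17 )/17,1/pi,sqrt( 3)/3,sqrt( 3)/3,6/pi,sqrt(5 ),3,sqrt(11),sqrt( 19), 6,6,7 ] 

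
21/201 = 7/67=0.10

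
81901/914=81901/914 = 89.61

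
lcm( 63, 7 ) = 63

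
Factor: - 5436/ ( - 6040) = 2^( - 1)*3^2* 5^(-1 ) = 9/10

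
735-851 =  - 116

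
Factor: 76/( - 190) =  - 2^1* 5^( - 1 ) = - 2/5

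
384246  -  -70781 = 455027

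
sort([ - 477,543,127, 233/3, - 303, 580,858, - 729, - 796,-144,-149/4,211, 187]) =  [ -796, - 729,-477,-303, - 144,-149/4, 233/3,127,187,  211, 543,580 , 858 ]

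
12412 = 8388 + 4024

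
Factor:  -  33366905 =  - 5^1*11^1*13^1*23^1*2029^1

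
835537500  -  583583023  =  251954477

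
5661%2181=1299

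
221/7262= 221/7262=0.03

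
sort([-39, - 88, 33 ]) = [ - 88,- 39,  33]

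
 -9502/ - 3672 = 2 + 1079/1836 =2.59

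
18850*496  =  9349600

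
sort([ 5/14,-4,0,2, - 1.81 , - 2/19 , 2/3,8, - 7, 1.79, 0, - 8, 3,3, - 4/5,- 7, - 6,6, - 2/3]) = [ - 8 , - 7, - 7, - 6, - 4, - 1.81, - 4/5, - 2/3, - 2/19,0,0  ,  5/14,2/3,1.79, 2,  3,3,6, 8] 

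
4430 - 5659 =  - 1229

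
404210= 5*80842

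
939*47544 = 44643816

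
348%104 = 36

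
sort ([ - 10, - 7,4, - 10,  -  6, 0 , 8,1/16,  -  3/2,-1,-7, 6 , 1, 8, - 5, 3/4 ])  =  [-10 ,-10,  -  7,-7,-6  , - 5, -3/2,-1,0, 1/16 , 3/4,1, 4, 6, 8,8 ]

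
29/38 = 29/38 = 0.76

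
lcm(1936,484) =1936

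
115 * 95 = 10925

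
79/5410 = 79/5410 =0.01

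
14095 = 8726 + 5369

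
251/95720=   251/95720=0.00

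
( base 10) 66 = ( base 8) 102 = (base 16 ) 42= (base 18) 3C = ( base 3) 2110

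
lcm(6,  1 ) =6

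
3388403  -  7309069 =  - 3920666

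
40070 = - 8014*(-5)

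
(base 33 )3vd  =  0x10cf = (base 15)141d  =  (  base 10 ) 4303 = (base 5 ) 114203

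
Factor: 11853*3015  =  3^5*5^1*67^1*439^1 = 35736795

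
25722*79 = 2032038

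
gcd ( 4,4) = 4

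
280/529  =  280/529 = 0.53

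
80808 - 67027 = 13781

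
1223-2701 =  - 1478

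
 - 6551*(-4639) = 30390089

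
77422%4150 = 2722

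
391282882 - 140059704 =251223178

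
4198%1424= 1350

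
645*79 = 50955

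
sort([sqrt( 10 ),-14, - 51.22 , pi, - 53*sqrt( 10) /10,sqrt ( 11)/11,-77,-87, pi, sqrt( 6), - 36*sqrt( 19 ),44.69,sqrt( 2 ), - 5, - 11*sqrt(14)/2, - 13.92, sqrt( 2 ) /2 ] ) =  [  -  36*sqrt(19),-87,  -  77, - 51.22, -11*sqrt ( 14)/2, - 53*sqrt( 10)/10 ,-14,-13.92, - 5 , sqrt( 11)/11,sqrt( 2) /2, sqrt( 2),sqrt( 6) , pi,pi, sqrt( 10), 44.69] 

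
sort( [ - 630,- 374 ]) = [ - 630,-374 ] 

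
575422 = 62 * 9281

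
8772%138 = 78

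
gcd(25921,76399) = 1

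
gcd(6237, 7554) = 3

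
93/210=31/70 = 0.44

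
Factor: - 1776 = -2^4* 3^1 * 37^1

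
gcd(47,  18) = 1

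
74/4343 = 74/4343 = 0.02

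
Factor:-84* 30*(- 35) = 2^3 * 3^2*5^2* 7^2 = 88200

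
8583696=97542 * 88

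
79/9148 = 79/9148 = 0.01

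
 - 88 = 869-957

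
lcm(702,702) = 702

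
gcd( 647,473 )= 1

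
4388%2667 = 1721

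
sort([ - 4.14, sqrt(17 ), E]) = [ - 4.14,  E,sqrt( 17 )]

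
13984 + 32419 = 46403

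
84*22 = 1848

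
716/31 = 23 + 3/31 = 23.10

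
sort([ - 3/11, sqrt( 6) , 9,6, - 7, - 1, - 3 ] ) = [ - 7,-3, - 1, - 3/11, sqrt( 6 ) , 6, 9]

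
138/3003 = 46/1001 = 0.05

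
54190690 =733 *73930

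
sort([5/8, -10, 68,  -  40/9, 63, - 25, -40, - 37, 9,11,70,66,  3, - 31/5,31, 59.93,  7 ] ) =[ - 40, - 37, - 25,-10 , - 31/5, - 40/9,  5/8 , 3, 7,9, 11,31,  59.93,  63,66, 68 , 70] 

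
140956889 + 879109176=1020066065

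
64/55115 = 64/55115 = 0.00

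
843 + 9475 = 10318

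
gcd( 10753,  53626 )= 1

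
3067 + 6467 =9534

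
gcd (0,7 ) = 7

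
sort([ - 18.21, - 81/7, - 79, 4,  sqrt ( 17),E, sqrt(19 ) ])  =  [-79, - 18.21, - 81/7,E,  4, sqrt (17),sqrt(19) ]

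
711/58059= 79/6451 = 0.01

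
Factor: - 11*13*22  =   - 3146  =  - 2^1*11^2*13^1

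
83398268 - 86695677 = -3297409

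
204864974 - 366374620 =-161509646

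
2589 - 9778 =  - 7189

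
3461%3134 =327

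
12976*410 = 5320160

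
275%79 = 38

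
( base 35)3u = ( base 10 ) 135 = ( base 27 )50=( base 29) 4j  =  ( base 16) 87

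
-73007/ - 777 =73007/777 = 93.96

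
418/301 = 1+117/301  =  1.39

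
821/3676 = 821/3676  =  0.22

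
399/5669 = 399/5669 = 0.07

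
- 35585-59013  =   - 94598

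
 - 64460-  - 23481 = - 40979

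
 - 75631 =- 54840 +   -  20791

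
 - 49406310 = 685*( - 72126)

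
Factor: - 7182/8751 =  - 2^1*3^2*7^1 *19^1 *2917^(  -  1 ) = - 2394/2917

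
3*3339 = 10017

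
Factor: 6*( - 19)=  - 2^1*3^1 *19^1=- 114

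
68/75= 68/75  =  0.91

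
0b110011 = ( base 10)51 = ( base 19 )2D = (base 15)36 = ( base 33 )1i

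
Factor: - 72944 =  - 2^4*47^1* 97^1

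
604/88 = 6 + 19/22 = 6.86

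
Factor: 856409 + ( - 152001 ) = 2^3*191^1*461^1= 704408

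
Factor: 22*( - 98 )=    - 2^2 * 7^2  *  11^1 = -2156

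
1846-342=1504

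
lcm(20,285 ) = 1140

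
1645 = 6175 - 4530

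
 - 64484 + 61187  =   - 3297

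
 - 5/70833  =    -  1 + 70828/70833 = - 0.00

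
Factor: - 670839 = - 3^1*13^1*103^1*167^1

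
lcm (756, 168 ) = 1512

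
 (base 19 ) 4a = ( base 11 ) 79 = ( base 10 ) 86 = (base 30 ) 2Q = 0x56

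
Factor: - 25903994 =  -  2^1*12951997^1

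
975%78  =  39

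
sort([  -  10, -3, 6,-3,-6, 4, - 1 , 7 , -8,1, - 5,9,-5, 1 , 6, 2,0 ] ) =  [ - 10, - 8, - 6, - 5,- 5  , - 3 ,-3, - 1,  0 , 1, 1, 2 , 4, 6,6,7,9 ]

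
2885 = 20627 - 17742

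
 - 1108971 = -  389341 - 719630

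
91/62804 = 13/8972 = 0.00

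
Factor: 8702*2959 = 2^1*11^1*19^1*229^1*269^1 = 25749218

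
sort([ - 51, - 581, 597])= [ - 581, - 51,597]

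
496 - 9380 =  - 8884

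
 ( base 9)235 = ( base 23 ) 8A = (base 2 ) 11000010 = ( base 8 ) 302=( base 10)194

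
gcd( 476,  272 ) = 68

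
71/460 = 71/460 = 0.15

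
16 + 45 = 61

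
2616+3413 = 6029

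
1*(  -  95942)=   -  95942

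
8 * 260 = 2080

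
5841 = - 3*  ( - 1947 ) 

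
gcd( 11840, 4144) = 592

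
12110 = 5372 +6738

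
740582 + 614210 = 1354792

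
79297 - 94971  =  -15674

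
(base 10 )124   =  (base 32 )3s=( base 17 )75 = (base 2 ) 1111100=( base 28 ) 4c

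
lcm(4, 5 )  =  20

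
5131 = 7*733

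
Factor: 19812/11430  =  26/15  =  2^1*3^(- 1 )* 5^( - 1 ) * 13^1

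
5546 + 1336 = 6882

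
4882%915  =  307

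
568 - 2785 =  - 2217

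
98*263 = 25774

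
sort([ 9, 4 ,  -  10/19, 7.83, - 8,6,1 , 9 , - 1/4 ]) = [ - 8, - 10/19,-1/4, 1,  4 , 6, 7.83, 9, 9 ] 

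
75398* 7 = 527786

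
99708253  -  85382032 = 14326221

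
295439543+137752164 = 433191707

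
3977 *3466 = 13784282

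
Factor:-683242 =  - 2^1 *7^1*37^1*1319^1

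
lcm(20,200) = 200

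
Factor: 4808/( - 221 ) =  - 2^3*13^( -1) * 17^ ( - 1) * 601^1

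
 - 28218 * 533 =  - 15040194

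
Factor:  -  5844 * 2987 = - 2^2*3^1*29^1 * 103^1*487^1 = -17456028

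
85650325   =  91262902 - 5612577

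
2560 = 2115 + 445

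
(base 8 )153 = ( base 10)107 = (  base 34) 35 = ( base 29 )3K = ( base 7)212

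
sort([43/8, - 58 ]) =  [ -58, 43/8]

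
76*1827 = 138852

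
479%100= 79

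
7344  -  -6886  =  14230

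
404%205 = 199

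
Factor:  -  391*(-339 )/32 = 132549/32 = 2^(- 5)*3^1*17^1* 23^1*113^1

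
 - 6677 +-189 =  - 6866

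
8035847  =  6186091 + 1849756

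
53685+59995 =113680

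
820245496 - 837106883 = - 16861387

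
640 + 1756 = 2396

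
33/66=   1/2=0.50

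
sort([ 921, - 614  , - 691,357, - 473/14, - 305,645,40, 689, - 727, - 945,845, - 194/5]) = [- 945, - 727, - 691,-614, - 305, - 194/5,-473/14,  40,357,645,689, 845,921 ]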